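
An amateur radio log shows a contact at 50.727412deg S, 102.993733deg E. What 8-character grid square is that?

OD19lg95

Offset from 180°W / 90°S: lon 282.99373°, lat 39.27259°.
Field: lon ⌊282.99373/20⌋ = 14 → O; lat ⌊39.27259/10⌋ = 3 → D.
Square: lon ⌊2.99373/2⌋ = 1; lat ⌊9.27259/1⌋ = 9.
Subsquare: lon ⌊0.99373/0.0833333⌋ = 11 → l; lat ⌊0.27259/0.0416667⌋ = 6 → g.
Extended square: lon ⌊0.07707/0.00833333⌋ = 9; lat ⌊0.02259/0.00416667⌋ = 5.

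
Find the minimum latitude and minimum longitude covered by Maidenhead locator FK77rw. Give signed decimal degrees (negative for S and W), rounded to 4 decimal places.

17.9167, -64.5833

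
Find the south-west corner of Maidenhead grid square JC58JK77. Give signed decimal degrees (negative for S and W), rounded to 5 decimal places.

Field J=9, C=2: +9·20° lon, +2·10° lat → SW at lon 0°, lat -70°.
Square 5, 8: +5·2° lon, +8·1° lat → SW at lon 10°, lat -62°.
Subsquare j=9, k=10: +9·0.0833333° lon, +10·0.0416667° lat → SW at lon 10.75°, lat -61.5833°.
Extended square 7, 7: +7·0.00833333° lon, +7·0.00416667° lat → SW at lon 10.8083°, lat -61.5542°.
latitude -61.55417, longitude 10.80833.

-61.55417, 10.80833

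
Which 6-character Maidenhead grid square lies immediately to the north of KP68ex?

Latitude subsquare x = 23; +1 → 24, wraps to 0 = a, carry into square.
Latitude square 8; +1 → 9.
The longitude characters are unchanged.

KP69ea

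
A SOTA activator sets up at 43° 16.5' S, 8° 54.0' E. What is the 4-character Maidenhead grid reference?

JE46

Offset from 180°W / 90°S: lon 188.90°, lat 46.73°.
Field: lon ⌊188.90/20⌋ = 9 → J; lat ⌊46.73/10⌋ = 4 → E.
Square: lon ⌊8.90/2⌋ = 4; lat ⌊6.73/1⌋ = 6.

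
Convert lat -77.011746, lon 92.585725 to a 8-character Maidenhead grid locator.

NB62hx07

Add 180° to longitude and 90° to latitude: 272.58573, 12.98825.
Field: 272.58573/20 → 13 → N, 12.98825/10 → 1 → B; chars NB.
Square: 12.58573/2 → 6, 2.98825/1 → 2; chars 62.
Subsquare: 0.58573/0.0833333 → 7 → h, 0.98825/0.0416667 → 23 → x; chars hx.
Extended square: 0.00239/0.00833333 → 0, 0.02992/0.00416667 → 7; chars 07.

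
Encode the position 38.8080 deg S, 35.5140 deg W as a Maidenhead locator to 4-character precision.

Offset from 180°W / 90°S: lon 144.49°, lat 51.19°.
Field: 144.49/20 → 7 → H, 51.19/10 → 5 → F; chars HF.
Square: 4.49/2 → 2, 1.19/1 → 1; chars 21.

HF21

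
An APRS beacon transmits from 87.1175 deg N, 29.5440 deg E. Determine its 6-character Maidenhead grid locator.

KR47sc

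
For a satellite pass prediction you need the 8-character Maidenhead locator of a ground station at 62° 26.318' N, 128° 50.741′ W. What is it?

CP52nk85

Add 180° to longitude and 90° to latitude: 51.15432, 152.43863.
Field: lon ⌊51.15432/20⌋ = 2 → C; lat ⌊152.43863/10⌋ = 15 → P.
Square: lon ⌊11.15432/2⌋ = 5; lat ⌊2.43863/1⌋ = 2.
Subsquare: lon ⌊1.15432/0.0833333⌋ = 13 → n; lat ⌊0.43863/0.0416667⌋ = 10 → k.
Extended square: lon ⌊0.07098/0.00833333⌋ = 8; lat ⌊0.02197/0.00416667⌋ = 5.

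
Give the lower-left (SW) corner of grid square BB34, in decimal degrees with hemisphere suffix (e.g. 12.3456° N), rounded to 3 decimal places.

Field B=1, B=1: +1·20° lon, +1·10° lat → SW at lon -160°, lat -80°.
Square 3, 4: +3·2° lon, +4·1° lat → SW at lon -154°, lat -76°.
latitude 76.000° S, longitude 154.000° W.

76.000° S, 154.000° W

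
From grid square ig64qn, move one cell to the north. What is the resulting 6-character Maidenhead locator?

IG64qo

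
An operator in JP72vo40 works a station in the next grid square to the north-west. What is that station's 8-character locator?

JP72vo31

Longitude extended square 4; −1 → 3.
Latitude extended square 0; +1 → 1.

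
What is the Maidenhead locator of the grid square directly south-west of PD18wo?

Longitude subsquare w = 22; −1 → 21 = v.
Latitude subsquare o = 14; −1 → 13 = n.

PD18vn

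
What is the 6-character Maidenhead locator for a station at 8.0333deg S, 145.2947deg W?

BI71ix

Offset from 180°W / 90°S: lon 34.7053°, lat 81.9667°.
Field (20°×10°, letters A–R): lon ⌊34.7053/20⌋ = 1 → B; lat ⌊81.9667/10⌋ = 8 → I.
Square (2°×1°, digits 0–9): lon ⌊14.7053/2⌋ = 7; lat ⌊1.9667/1⌋ = 1.
Subsquare (5′×2.5′, letters a–x): lon ⌊0.7053/0.0833333⌋ = 8 → i; lat ⌊0.9667/0.0416667⌋ = 23 → x.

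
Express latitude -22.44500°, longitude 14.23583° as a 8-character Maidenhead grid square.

JG77cn83

Add 180° to longitude and 90° to latitude: 194.23583, 67.55500.
Field (20°×10°, letters A–R): 194.23583/20 → 9 → J, 67.55500/10 → 6 → G; chars JG.
Square (2°×1°, digits 0–9): 14.23583/2 → 7, 7.55500/1 → 7; chars 77.
Subsquare (5′×2.5′, letters a–x): 0.23583/0.0833333 → 2 → c, 0.55500/0.0416667 → 13 → n; chars cn.
Extended square (30″×15″, digits 0–9): 0.06916/0.00833333 → 8, 0.01333/0.00416667 → 3; chars 83.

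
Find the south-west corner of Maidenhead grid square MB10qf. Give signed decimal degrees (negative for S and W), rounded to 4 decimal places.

Field M=12, B=1: +12·20° lon, +1·10° lat → SW at lon 60°, lat -80°.
Square 1, 0: +1·2° lon, +0·1° lat → SW at lon 62°, lat -80°.
Subsquare q=16, f=5: +16·0.0833333° lon, +5·0.0416667° lat → SW at lon 63.3333°, lat -79.7917°.
latitude -79.7917, longitude 63.3333.

-79.7917, 63.3333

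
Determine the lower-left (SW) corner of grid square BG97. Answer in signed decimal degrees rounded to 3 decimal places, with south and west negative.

-23.000, -142.000

Field B=1, G=6: +1·20° lon, +6·10° lat → SW at lon -160°, lat -30°.
Square 9, 7: +9·2° lon, +7·1° lat → SW at lon -142°, lat -23°.
latitude -23.000, longitude -142.000.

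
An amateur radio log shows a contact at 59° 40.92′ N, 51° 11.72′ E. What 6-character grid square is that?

LO59oq

Shift to the Maidenhead origin (180°W, 90°S): lon 231.1953, lat 149.6820.
Field: 231.1953/20 → 11 → L, 149.6820/10 → 14 → O; chars LO.
Square: 11.1953/2 → 5, 9.6820/1 → 9; chars 59.
Subsquare: 1.1953/0.0833333 → 14 → o, 0.6820/0.0416667 → 16 → q; chars oq.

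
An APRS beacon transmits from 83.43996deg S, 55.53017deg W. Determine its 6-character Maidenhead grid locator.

Shift to the Maidenhead origin (180°W, 90°S): lon 124.4698, lat 6.5600.
Field: 124.4698/20 → 6 → G, 6.5600/10 → 0 → A; chars GA.
Square: 4.4698/2 → 2, 6.5600/1 → 6; chars 26.
Subsquare: 0.4698/0.0833333 → 5 → f, 0.5600/0.0416667 → 13 → n; chars fn.

GA26fn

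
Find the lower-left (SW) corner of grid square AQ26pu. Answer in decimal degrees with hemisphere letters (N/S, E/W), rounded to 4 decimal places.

76.8333° N, 174.7500° W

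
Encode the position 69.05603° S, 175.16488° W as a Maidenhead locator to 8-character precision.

AC20kw06

Shift to the Maidenhead origin (180°W, 90°S): lon 4.83512, lat 20.94397.
Field: 4.83512/20 → 0 → A, 20.94397/10 → 2 → C; chars AC.
Square: 4.83512/2 → 2, 0.94397/1 → 0; chars 20.
Subsquare: 0.83512/0.0833333 → 10 → k, 0.94397/0.0416667 → 22 → w; chars kw.
Extended square: 0.00179/0.00833333 → 0, 0.02730/0.00416667 → 6; chars 06.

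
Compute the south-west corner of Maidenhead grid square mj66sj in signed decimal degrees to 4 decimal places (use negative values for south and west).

Field M=12, J=9: +12·20° lon, +9·10° lat → SW at lon 60°, lat 0°.
Square 6, 6: +6·2° lon, +6·1° lat → SW at lon 72°, lat 6°.
Subsquare s=18, j=9: +18·0.0833333° lon, +9·0.0416667° lat → SW at lon 73.5°, lat 6.375°.
latitude 6.3750, longitude 73.5000.

6.3750, 73.5000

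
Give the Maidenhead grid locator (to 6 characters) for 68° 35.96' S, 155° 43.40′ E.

Offset from 180°W / 90°S: lon 335.7233°, lat 21.4007°.
Field: lon ⌊335.7233/20⌋ = 16 → Q; lat ⌊21.4007/10⌋ = 2 → C.
Square: lon ⌊15.7233/2⌋ = 7; lat ⌊1.4007/1⌋ = 1.
Subsquare: lon ⌊1.7233/0.0833333⌋ = 20 → u; lat ⌊0.4007/0.0416667⌋ = 9 → j.

QC71uj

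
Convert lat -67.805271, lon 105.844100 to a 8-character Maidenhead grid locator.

OC22we16

Shift to the Maidenhead origin (180°W, 90°S): lon 285.84410, lat 22.19473.
Field: lon ⌊285.84410/20⌋ = 14 → O; lat ⌊22.19473/10⌋ = 2 → C.
Square: lon ⌊5.84410/2⌋ = 2; lat ⌊2.19473/1⌋ = 2.
Subsquare: lon ⌊1.84410/0.0833333⌋ = 22 → w; lat ⌊0.19473/0.0416667⌋ = 4 → e.
Extended square: lon ⌊0.01077/0.00833333⌋ = 1; lat ⌊0.02806/0.00416667⌋ = 6.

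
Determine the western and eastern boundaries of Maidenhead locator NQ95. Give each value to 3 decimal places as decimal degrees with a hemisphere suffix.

98.000° E, 100.000° E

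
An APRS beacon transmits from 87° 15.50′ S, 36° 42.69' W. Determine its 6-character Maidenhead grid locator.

HA12pr

Shift to the Maidenhead origin (180°W, 90°S): lon 143.2885, lat 2.7417.
Field: 143.2885/20 → 7 → H, 2.7417/10 → 0 → A; chars HA.
Square: 3.2885/2 → 1, 2.7417/1 → 2; chars 12.
Subsquare: 1.2885/0.0833333 → 15 → p, 0.7417/0.0416667 → 17 → r; chars pr.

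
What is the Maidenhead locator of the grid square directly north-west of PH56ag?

PH46xh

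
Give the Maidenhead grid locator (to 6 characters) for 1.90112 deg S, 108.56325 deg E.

OI48gc

Shift to the Maidenhead origin (180°W, 90°S): lon 288.5632, lat 88.0989.
Field: 288.5632/20 → 14 → O, 88.0989/10 → 8 → I; chars OI.
Square: 8.5632/2 → 4, 8.0989/1 → 8; chars 48.
Subsquare: 0.5632/0.0833333 → 6 → g, 0.0989/0.0416667 → 2 → c; chars gc.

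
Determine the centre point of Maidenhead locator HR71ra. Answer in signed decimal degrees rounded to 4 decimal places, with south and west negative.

81.0208, -24.5417

Field H=7, R=17: +7·20° lon, +17·10° lat → SW at lon -40°, lat 80°.
Square 7, 1: +7·2° lon, +1·1° lat → SW at lon -26°, lat 81°.
Subsquare r=17, a=0: +17·0.0833333° lon, +0·0.0416667° lat → SW at lon -24.5833°, lat 81°.
Cell spans 0.0833333° lon × 0.0416667° lat. Centre is SW corner plus half of each.
latitude 81.0208, longitude -24.5417.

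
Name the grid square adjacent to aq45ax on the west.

AQ35xx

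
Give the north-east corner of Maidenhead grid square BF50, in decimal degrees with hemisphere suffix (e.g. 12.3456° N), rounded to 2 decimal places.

39.00° S, 148.00° W

Field B=1, F=5: +1·20° lon, +5·10° lat → SW at lon -160°, lat -40°.
Square 5, 0: +5·2° lon, +0·1° lat → SW at lon -150°, lat -40°.
Cell spans 2° lon × 1° lat. NE corner is SW corner plus one full cell.
latitude 39.00° S, longitude 148.00° W.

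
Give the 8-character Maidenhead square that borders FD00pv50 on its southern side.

FD00pu59

Latitude extended square 0; −1 → -1, wraps to 9, carry into subsquare.
Latitude subsquare v = 21; −1 → 20 = u.
The longitude characters are unchanged.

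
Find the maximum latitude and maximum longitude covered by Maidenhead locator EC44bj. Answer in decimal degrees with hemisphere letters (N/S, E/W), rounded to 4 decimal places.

65.5833° S, 91.8333° W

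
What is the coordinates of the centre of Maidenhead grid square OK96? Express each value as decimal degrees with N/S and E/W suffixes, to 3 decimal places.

Field O=14, K=10: +14·20° lon, +10·10° lat → SW at lon 100°, lat 10°.
Square 9, 6: +9·2° lon, +6·1° lat → SW at lon 118°, lat 16°.
Cell spans 2° lon × 1° lat. Centre is SW corner plus half of each.
latitude 16.500° N, longitude 119.000° E.

16.500° N, 119.000° E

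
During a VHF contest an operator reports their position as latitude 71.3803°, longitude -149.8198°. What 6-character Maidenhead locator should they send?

BQ51cj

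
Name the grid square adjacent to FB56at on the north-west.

Longitude subsquare a = 0; −1 → -1, wraps to 23 = x, carry into square.
Longitude square 5; −1 → 4.
Latitude subsquare t = 19; +1 → 20 = u.

FB46xu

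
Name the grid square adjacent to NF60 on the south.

Latitude square 0; −1 → -1, wraps to 9, carry into field.
Latitude field F = 5; −1 → 4 = E.
The longitude characters are unchanged.

NE69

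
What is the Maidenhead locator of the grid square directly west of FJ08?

EJ98

Longitude square 0; −1 → -1, wraps to 9, carry into field.
Longitude field F = 5; −1 → 4 = E.
The latitude characters are unchanged.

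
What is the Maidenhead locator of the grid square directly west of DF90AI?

DF80xi

Longitude subsquare a = 0; −1 → -1, wraps to 23 = x, carry into square.
Longitude square 9; −1 → 8.
The latitude characters are unchanged.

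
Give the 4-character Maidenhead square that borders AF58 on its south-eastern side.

Longitude square 5; +1 → 6.
Latitude square 8; −1 → 7.

AF67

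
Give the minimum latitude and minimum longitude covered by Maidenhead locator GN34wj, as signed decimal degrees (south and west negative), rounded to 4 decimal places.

44.3750, -52.1667

Field G=6, N=13: +6·20° lon, +13·10° lat → SW at lon -60°, lat 40°.
Square 3, 4: +3·2° lon, +4·1° lat → SW at lon -54°, lat 44°.
Subsquare w=22, j=9: +22·0.0833333° lon, +9·0.0416667° lat → SW at lon -52.1667°, lat 44.375°.
latitude 44.3750, longitude -52.1667.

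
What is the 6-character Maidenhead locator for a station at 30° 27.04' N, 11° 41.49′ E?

Offset from 180°W / 90°S: lon 191.6915°, lat 120.4507°.
Field: 191.6915/20 → 9 → J, 120.4507/10 → 12 → M; chars JM.
Square: 11.6915/2 → 5, 0.4507/1 → 0; chars 50.
Subsquare: 1.6915/0.0833333 → 20 → u, 0.4507/0.0416667 → 10 → k; chars uk.

JM50uk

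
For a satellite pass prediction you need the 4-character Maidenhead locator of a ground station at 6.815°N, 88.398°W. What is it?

EJ56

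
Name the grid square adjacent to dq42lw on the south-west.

DQ42kv

Longitude subsquare l = 11; −1 → 10 = k.
Latitude subsquare w = 22; −1 → 21 = v.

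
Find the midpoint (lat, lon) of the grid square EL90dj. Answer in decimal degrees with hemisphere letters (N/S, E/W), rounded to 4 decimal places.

20.3958° N, 81.7083° W

Field E=4, L=11: +4·20° lon, +11·10° lat → SW at lon -100°, lat 20°.
Square 9, 0: +9·2° lon, +0·1° lat → SW at lon -82°, lat 20°.
Subsquare d=3, j=9: +3·0.0833333° lon, +9·0.0416667° lat → SW at lon -81.75°, lat 20.375°.
Cell spans 0.0833333° lon × 0.0416667° lat. Centre is SW corner plus half of each.
latitude 20.3958° N, longitude 81.7083° W.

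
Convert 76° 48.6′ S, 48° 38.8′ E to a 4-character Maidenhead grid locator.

Shift to the Maidenhead origin (180°W, 90°S): lon 228.65, lat 13.19.
Field: 228.65/20 → 11 → L, 13.19/10 → 1 → B; chars LB.
Square: 8.65/2 → 4, 3.19/1 → 3; chars 43.

LB43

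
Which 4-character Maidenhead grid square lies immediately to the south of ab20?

AA29

Latitude square 0; −1 → -1, wraps to 9, carry into field.
Latitude field B = 1; −1 → 0 = A.
The longitude characters are unchanged.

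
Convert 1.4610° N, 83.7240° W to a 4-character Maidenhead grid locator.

EJ81

Shift to the Maidenhead origin (180°W, 90°S): lon 96.28, lat 91.46.
Field: lon ⌊96.28/20⌋ = 4 → E; lat ⌊91.46/10⌋ = 9 → J.
Square: lon ⌊16.28/2⌋ = 8; lat ⌊1.46/1⌋ = 1.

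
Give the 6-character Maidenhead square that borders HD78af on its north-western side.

Longitude subsquare a = 0; −1 → -1, wraps to 23 = x, carry into square.
Longitude square 7; −1 → 6.
Latitude subsquare f = 5; +1 → 6 = g.

HD68xg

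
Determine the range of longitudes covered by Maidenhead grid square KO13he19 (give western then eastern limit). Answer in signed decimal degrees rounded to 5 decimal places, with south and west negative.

22.59167, 22.60000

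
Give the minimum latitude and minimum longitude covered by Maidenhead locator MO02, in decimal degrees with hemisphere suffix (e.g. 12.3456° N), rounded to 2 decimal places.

Field M=12, O=14: +12·20° lon, +14·10° lat → SW at lon 60°, lat 50°.
Square 0, 2: +0·2° lon, +2·1° lat → SW at lon 60°, lat 52°.
latitude 52.00° N, longitude 60.00° E.

52.00° N, 60.00° E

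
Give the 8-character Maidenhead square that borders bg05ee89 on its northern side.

Latitude extended square 9; +1 → 10, wraps to 0, carry into subsquare.
Latitude subsquare e = 4; +1 → 5 = f.
The longitude characters are unchanged.

BG05ef80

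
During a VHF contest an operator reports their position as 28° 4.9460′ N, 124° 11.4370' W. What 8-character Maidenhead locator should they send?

CL78vb79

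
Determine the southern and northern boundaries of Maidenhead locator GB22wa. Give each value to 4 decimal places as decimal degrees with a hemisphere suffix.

Field G=6, B=1: +6·20° lon, +1·10° lat → SW at lon -60°, lat -80°.
Square 2, 2: +2·2° lon, +2·1° lat → SW at lon -56°, lat -78°.
Subsquare w=22, a=0: +22·0.0833333° lon, +0·0.0416667° lat → SW at lon -54.1667°, lat -78°.
Cell spans 0.0833333° lon × 0.0416667° lat.
south 78.0000° S, north 77.9583° S.

78.0000° S, 77.9583° S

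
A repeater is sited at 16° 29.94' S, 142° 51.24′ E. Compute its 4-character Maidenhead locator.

Offset from 180°W / 90°S: lon 322.85°, lat 73.50°.
Field (20°×10°, letters A–R): lon ⌊322.85/20⌋ = 16 → Q; lat ⌊73.50/10⌋ = 7 → H.
Square (2°×1°, digits 0–9): lon ⌊2.85/2⌋ = 1; lat ⌊3.50/1⌋ = 3.

QH13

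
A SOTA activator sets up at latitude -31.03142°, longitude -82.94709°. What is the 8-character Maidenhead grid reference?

EF88mx62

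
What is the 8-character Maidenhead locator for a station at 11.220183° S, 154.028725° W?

BH28xs67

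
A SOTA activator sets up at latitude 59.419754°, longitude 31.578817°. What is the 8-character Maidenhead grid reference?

KO59sk90

Offset from 180°W / 90°S: lon 211.57882°, lat 149.41975°.
Field: 211.57882/20 → 10 → K, 149.41975/10 → 14 → O; chars KO.
Square: 11.57882/2 → 5, 9.41975/1 → 9; chars 59.
Subsquare: 1.57882/0.0833333 → 18 → s, 0.41975/0.0416667 → 10 → k; chars sk.
Extended square: 0.07882/0.00833333 → 9, 0.00309/0.00416667 → 0; chars 90.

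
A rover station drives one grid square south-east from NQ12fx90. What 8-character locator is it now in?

Longitude extended square 9; +1 → 10, wraps to 0, carry into subsquare.
Longitude subsquare f = 5; +1 → 6 = g.
Latitude extended square 0; −1 → -1, wraps to 9, carry into subsquare.
Latitude subsquare x = 23; −1 → 22 = w.

NQ12gw09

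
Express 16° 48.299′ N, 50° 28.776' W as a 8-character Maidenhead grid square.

Offset from 180°W / 90°S: lon 129.52040°, lat 106.80498°.
Field: 129.52040/20 → 6 → G, 106.80498/10 → 10 → K; chars GK.
Square: 9.52040/2 → 4, 6.80498/1 → 6; chars 46.
Subsquare: 1.52040/0.0833333 → 18 → s, 0.80498/0.0416667 → 19 → t; chars st.
Extended square: 0.02040/0.00833333 → 2, 0.01332/0.00416667 → 3; chars 23.

GK46st23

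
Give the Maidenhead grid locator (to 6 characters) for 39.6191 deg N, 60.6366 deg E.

MM09ho

Offset from 180°W / 90°S: lon 240.6366°, lat 129.6191°.
Field (20°×10°, letters A–R): lon ⌊240.6366/20⌋ = 12 → M; lat ⌊129.6191/10⌋ = 12 → M.
Square (2°×1°, digits 0–9): lon ⌊0.6366/2⌋ = 0; lat ⌊9.6191/1⌋ = 9.
Subsquare (5′×2.5′, letters a–x): lon ⌊0.6366/0.0833333⌋ = 7 → h; lat ⌊0.6191/0.0416667⌋ = 14 → o.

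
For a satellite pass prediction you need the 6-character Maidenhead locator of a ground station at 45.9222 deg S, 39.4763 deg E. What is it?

Add 180° to longitude and 90° to latitude: 219.4763, 44.0778.
Field (20°×10°, letters A–R): 219.4763/20 → 10 → K, 44.0778/10 → 4 → E; chars KE.
Square (2°×1°, digits 0–9): 19.4763/2 → 9, 4.0778/1 → 4; chars 94.
Subsquare (5′×2.5′, letters a–x): 1.4763/0.0833333 → 17 → r, 0.0778/0.0416667 → 1 → b; chars rb.

KE94rb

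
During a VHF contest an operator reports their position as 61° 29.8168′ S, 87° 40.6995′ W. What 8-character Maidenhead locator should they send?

EC68dm80

Add 180° to longitude and 90° to latitude: 92.32167, 28.50305.
Field (20°×10°, letters A–R): lon ⌊92.32167/20⌋ = 4 → E; lat ⌊28.50305/10⌋ = 2 → C.
Square (2°×1°, digits 0–9): lon ⌊12.32167/2⌋ = 6; lat ⌊8.50305/1⌋ = 8.
Subsquare (5′×2.5′, letters a–x): lon ⌊0.32167/0.0833333⌋ = 3 → d; lat ⌊0.50305/0.0416667⌋ = 12 → m.
Extended square (30″×15″, digits 0–9): lon ⌊0.07167/0.00833333⌋ = 8; lat ⌊0.00305/0.00416667⌋ = 0.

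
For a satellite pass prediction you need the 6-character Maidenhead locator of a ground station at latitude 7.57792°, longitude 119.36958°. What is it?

Offset from 180°W / 90°S: lon 299.3696°, lat 97.5779°.
Field: lon ⌊299.3696/20⌋ = 14 → O; lat ⌊97.5779/10⌋ = 9 → J.
Square: lon ⌊19.3696/2⌋ = 9; lat ⌊7.5779/1⌋ = 7.
Subsquare: lon ⌊1.3696/0.0833333⌋ = 16 → q; lat ⌊0.5779/0.0416667⌋ = 13 → n.

OJ97qn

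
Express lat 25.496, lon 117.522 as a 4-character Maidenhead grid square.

Add 180° to longitude and 90° to latitude: 297.52, 115.50.
Field: 297.52/20 → 14 → O, 115.50/10 → 11 → L; chars OL.
Square: 17.52/2 → 8, 5.50/1 → 5; chars 85.

OL85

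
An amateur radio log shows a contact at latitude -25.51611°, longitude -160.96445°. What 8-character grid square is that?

AG94ml46

Add 180° to longitude and 90° to latitude: 19.03555, 64.48389.
Field (20°×10°, letters A–R): lon ⌊19.03555/20⌋ = 0 → A; lat ⌊64.48389/10⌋ = 6 → G.
Square (2°×1°, digits 0–9): lon ⌊19.03555/2⌋ = 9; lat ⌊4.48389/1⌋ = 4.
Subsquare (5′×2.5′, letters a–x): lon ⌊1.03555/0.0833333⌋ = 12 → m; lat ⌊0.48389/0.0416667⌋ = 11 → l.
Extended square (30″×15″, digits 0–9): lon ⌊0.03555/0.00833333⌋ = 4; lat ⌊0.02556/0.00416667⌋ = 6.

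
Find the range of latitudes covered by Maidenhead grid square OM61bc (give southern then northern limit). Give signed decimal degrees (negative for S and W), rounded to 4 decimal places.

31.0833, 31.1250

Field O=14, M=12: +14·20° lon, +12·10° lat → SW at lon 100°, lat 30°.
Square 6, 1: +6·2° lon, +1·1° lat → SW at lon 112°, lat 31°.
Subsquare b=1, c=2: +1·0.0833333° lon, +2·0.0416667° lat → SW at lon 112.083°, lat 31.0833°.
Cell spans 0.0833333° lon × 0.0416667° lat.
south 31.0833, north 31.1250.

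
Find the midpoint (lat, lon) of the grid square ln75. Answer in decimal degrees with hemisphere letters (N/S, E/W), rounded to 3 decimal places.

Field L=11, N=13: +11·20° lon, +13·10° lat → SW at lon 40°, lat 40°.
Square 7, 5: +7·2° lon, +5·1° lat → SW at lon 54°, lat 45°.
Cell spans 2° lon × 1° lat. Centre is SW corner plus half of each.
latitude 45.500° N, longitude 55.000° E.

45.500° N, 55.000° E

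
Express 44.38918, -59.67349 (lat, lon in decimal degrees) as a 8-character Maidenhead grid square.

Add 180° to longitude and 90° to latitude: 120.32651, 134.38918.
Field (20°×10°, letters A–R): lon ⌊120.32651/20⌋ = 6 → G; lat ⌊134.38918/10⌋ = 13 → N.
Square (2°×1°, digits 0–9): lon ⌊0.32651/2⌋ = 0; lat ⌊4.38918/1⌋ = 4.
Subsquare (5′×2.5′, letters a–x): lon ⌊0.32651/0.0833333⌋ = 3 → d; lat ⌊0.38918/0.0416667⌋ = 9 → j.
Extended square (30″×15″, digits 0–9): lon ⌊0.07651/0.00833333⌋ = 9; lat ⌊0.01418/0.00416667⌋ = 3.

GN04dj93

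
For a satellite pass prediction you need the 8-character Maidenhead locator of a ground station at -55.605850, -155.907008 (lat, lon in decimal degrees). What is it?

BD24bj14

Add 180° to longitude and 90° to latitude: 24.09299, 34.39415.
Field: lon ⌊24.09299/20⌋ = 1 → B; lat ⌊34.39415/10⌋ = 3 → D.
Square: lon ⌊4.09299/2⌋ = 2; lat ⌊4.39415/1⌋ = 4.
Subsquare: lon ⌊0.09299/0.0833333⌋ = 1 → b; lat ⌊0.39415/0.0416667⌋ = 9 → j.
Extended square: lon ⌊0.00966/0.00833333⌋ = 1; lat ⌊0.01915/0.00416667⌋ = 4.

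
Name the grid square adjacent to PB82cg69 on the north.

Latitude extended square 9; +1 → 10, wraps to 0, carry into subsquare.
Latitude subsquare g = 6; +1 → 7 = h.
The longitude characters are unchanged.

PB82ch60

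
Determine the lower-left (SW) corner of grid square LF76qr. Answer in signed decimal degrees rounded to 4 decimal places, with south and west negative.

-33.2917, 55.3333

Field L=11, F=5: +11·20° lon, +5·10° lat → SW at lon 40°, lat -40°.
Square 7, 6: +7·2° lon, +6·1° lat → SW at lon 54°, lat -34°.
Subsquare q=16, r=17: +16·0.0833333° lon, +17·0.0416667° lat → SW at lon 55.3333°, lat -33.2917°.
latitude -33.2917, longitude 55.3333.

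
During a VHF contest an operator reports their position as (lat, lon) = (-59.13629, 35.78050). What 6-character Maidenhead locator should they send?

Shift to the Maidenhead origin (180°W, 90°S): lon 215.7805, lat 30.8637.
Field: 215.7805/20 → 10 → K, 30.8637/10 → 3 → D; chars KD.
Square: 15.7805/2 → 7, 0.8637/1 → 0; chars 70.
Subsquare: 1.7805/0.0833333 → 21 → v, 0.8637/0.0416667 → 20 → u; chars vu.

KD70vu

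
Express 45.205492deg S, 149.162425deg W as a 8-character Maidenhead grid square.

Offset from 180°W / 90°S: lon 30.83757°, lat 44.79451°.
Field (20°×10°, letters A–R): lon ⌊30.83757/20⌋ = 1 → B; lat ⌊44.79451/10⌋ = 4 → E.
Square (2°×1°, digits 0–9): lon ⌊10.83757/2⌋ = 5; lat ⌊4.79451/1⌋ = 4.
Subsquare (5′×2.5′, letters a–x): lon ⌊0.83757/0.0833333⌋ = 10 → k; lat ⌊0.79451/0.0416667⌋ = 19 → t.
Extended square (30″×15″, digits 0–9): lon ⌊0.00424/0.00833333⌋ = 0; lat ⌊0.00284/0.00416667⌋ = 0.

BE54kt00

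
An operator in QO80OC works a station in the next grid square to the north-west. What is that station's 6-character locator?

Longitude subsquare o = 14; −1 → 13 = n.
Latitude subsquare c = 2; +1 → 3 = d.

QO80nd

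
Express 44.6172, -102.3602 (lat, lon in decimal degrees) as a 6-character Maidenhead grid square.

Add 180° to longitude and 90° to latitude: 77.6398, 134.6172.
Field: 77.6398/20 → 3 → D, 134.6172/10 → 13 → N; chars DN.
Square: 17.6398/2 → 8, 4.6172/1 → 4; chars 84.
Subsquare: 1.6398/0.0833333 → 19 → t, 0.6172/0.0416667 → 14 → o; chars to.

DN84to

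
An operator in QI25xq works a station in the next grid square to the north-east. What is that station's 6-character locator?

QI35ar

Longitude subsquare x = 23; +1 → 24, wraps to 0 = a, carry into square.
Longitude square 2; +1 → 3.
Latitude subsquare q = 16; +1 → 17 = r.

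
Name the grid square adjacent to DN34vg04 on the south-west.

Longitude extended square 0; −1 → -1, wraps to 9, carry into subsquare.
Longitude subsquare v = 21; −1 → 20 = u.
Latitude extended square 4; −1 → 3.

DN34ug93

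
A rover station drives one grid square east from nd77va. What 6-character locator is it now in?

Longitude subsquare v = 21; +1 → 22 = w.
The latitude characters are unchanged.

ND77wa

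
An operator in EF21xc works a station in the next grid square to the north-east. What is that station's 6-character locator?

Longitude subsquare x = 23; +1 → 24, wraps to 0 = a, carry into square.
Longitude square 2; +1 → 3.
Latitude subsquare c = 2; +1 → 3 = d.

EF31ad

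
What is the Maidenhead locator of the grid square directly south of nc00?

NB09

Latitude square 0; −1 → -1, wraps to 9, carry into field.
Latitude field C = 2; −1 → 1 = B.
The longitude characters are unchanged.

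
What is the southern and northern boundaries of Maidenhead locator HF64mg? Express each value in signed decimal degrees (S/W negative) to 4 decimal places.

-35.7500, -35.7083

Field H=7, F=5: +7·20° lon, +5·10° lat → SW at lon -40°, lat -40°.
Square 6, 4: +6·2° lon, +4·1° lat → SW at lon -28°, lat -36°.
Subsquare m=12, g=6: +12·0.0833333° lon, +6·0.0416667° lat → SW at lon -27°, lat -35.75°.
Cell spans 0.0833333° lon × 0.0416667° lat.
south -35.7500, north -35.7083.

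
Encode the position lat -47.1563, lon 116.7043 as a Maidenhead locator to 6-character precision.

Add 180° to longitude and 90° to latitude: 296.7043, 42.8437.
Field: lon ⌊296.7043/20⌋ = 14 → O; lat ⌊42.8437/10⌋ = 4 → E.
Square: lon ⌊16.7043/2⌋ = 8; lat ⌊2.8437/1⌋ = 2.
Subsquare: lon ⌊0.7043/0.0833333⌋ = 8 → i; lat ⌊0.8437/0.0416667⌋ = 20 → u.

OE82iu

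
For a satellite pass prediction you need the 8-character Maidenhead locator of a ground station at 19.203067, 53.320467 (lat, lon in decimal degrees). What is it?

LK69pe88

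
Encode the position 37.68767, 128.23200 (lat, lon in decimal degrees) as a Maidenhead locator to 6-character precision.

Offset from 180°W / 90°S: lon 308.2320°, lat 127.6877°.
Field: lon ⌊308.2320/20⌋ = 15 → P; lat ⌊127.6877/10⌋ = 12 → M.
Square: lon ⌊8.2320/2⌋ = 4; lat ⌊7.6877/1⌋ = 7.
Subsquare: lon ⌊0.2320/0.0833333⌋ = 2 → c; lat ⌊0.6877/0.0416667⌋ = 16 → q.

PM47cq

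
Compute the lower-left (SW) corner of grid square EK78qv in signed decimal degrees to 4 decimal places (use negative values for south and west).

18.8750, -84.6667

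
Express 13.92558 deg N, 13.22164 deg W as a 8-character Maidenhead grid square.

Offset from 180°W / 90°S: lon 166.77836°, lat 103.92558°.
Field: lon ⌊166.77836/20⌋ = 8 → I; lat ⌊103.92558/10⌋ = 10 → K.
Square: lon ⌊6.77836/2⌋ = 3; lat ⌊3.92558/1⌋ = 3.
Subsquare: lon ⌊0.77836/0.0833333⌋ = 9 → j; lat ⌊0.92558/0.0416667⌋ = 22 → w.
Extended square: lon ⌊0.02836/0.00833333⌋ = 3; lat ⌊0.00891/0.00416667⌋ = 2.

IK33jw32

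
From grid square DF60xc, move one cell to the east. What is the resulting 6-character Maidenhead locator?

DF70ac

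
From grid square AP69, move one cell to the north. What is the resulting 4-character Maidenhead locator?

AQ60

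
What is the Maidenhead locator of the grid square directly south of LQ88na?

LQ87nx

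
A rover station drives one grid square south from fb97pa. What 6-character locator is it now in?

Latitude subsquare a = 0; −1 → -1, wraps to 23 = x, carry into square.
Latitude square 7; −1 → 6.
The longitude characters are unchanged.

FB96px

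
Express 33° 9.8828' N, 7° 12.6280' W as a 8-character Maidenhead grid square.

IM63jd49

Offset from 180°W / 90°S: lon 172.78953°, lat 123.16471°.
Field (20°×10°, letters A–R): 172.78953/20 → 8 → I, 123.16471/10 → 12 → M; chars IM.
Square (2°×1°, digits 0–9): 12.78953/2 → 6, 3.16471/1 → 3; chars 63.
Subsquare (5′×2.5′, letters a–x): 0.78953/0.0833333 → 9 → j, 0.16471/0.0416667 → 3 → d; chars jd.
Extended square (30″×15″, digits 0–9): 0.03953/0.00833333 → 4, 0.03971/0.00416667 → 9; chars 49.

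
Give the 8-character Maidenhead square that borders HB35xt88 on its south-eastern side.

Longitude extended square 8; +1 → 9.
Latitude extended square 8; −1 → 7.

HB35xt97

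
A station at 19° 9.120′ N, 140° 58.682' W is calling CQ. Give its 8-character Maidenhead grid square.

BK99md26

Shift to the Maidenhead origin (180°W, 90°S): lon 39.02197, lat 109.15200.
Field: lon ⌊39.02197/20⌋ = 1 → B; lat ⌊109.15200/10⌋ = 10 → K.
Square: lon ⌊19.02197/2⌋ = 9; lat ⌊9.15200/1⌋ = 9.
Subsquare: lon ⌊1.02197/0.0833333⌋ = 12 → m; lat ⌊0.15200/0.0416667⌋ = 3 → d.
Extended square: lon ⌊0.02197/0.00833333⌋ = 2; lat ⌊0.02700/0.00416667⌋ = 6.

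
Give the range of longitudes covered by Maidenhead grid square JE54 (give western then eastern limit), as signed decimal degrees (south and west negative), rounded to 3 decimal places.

10.000, 12.000

Field J=9, E=4: +9·20° lon, +4·10° lat → SW at lon 0°, lat -50°.
Square 5, 4: +5·2° lon, +4·1° lat → SW at lon 10°, lat -46°.
Cell spans 2° lon × 1° lat.
west 10.000, east 12.000.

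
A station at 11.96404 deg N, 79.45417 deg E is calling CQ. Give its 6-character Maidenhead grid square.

MK91rx

Add 180° to longitude and 90° to latitude: 259.4542, 101.9640.
Field: lon ⌊259.4542/20⌋ = 12 → M; lat ⌊101.9640/10⌋ = 10 → K.
Square: lon ⌊19.4542/2⌋ = 9; lat ⌊1.9640/1⌋ = 1.
Subsquare: lon ⌊1.4542/0.0833333⌋ = 17 → r; lat ⌊0.9640/0.0416667⌋ = 23 → x.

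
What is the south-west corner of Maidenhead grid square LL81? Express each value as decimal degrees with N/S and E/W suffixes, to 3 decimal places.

21.000° N, 56.000° E

Field L=11, L=11: +11·20° lon, +11·10° lat → SW at lon 40°, lat 20°.
Square 8, 1: +8·2° lon, +1·1° lat → SW at lon 56°, lat 21°.
latitude 21.000° N, longitude 56.000° E.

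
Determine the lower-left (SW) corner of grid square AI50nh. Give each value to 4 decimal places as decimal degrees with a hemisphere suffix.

9.7083° S, 168.9167° W

Field A=0, I=8: +0·20° lon, +8·10° lat → SW at lon -180°, lat -10°.
Square 5, 0: +5·2° lon, +0·1° lat → SW at lon -170°, lat -10°.
Subsquare n=13, h=7: +13·0.0833333° lon, +7·0.0416667° lat → SW at lon -168.917°, lat -9.70833°.
latitude 9.7083° S, longitude 168.9167° W.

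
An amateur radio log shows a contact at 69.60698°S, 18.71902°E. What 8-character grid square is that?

Shift to the Maidenhead origin (180°W, 90°S): lon 198.71902, lat 20.39302.
Field: lon ⌊198.71902/20⌋ = 9 → J; lat ⌊20.39302/10⌋ = 2 → C.
Square: lon ⌊18.71902/2⌋ = 9; lat ⌊0.39302/1⌋ = 0.
Subsquare: lon ⌊0.71902/0.0833333⌋ = 8 → i; lat ⌊0.39302/0.0416667⌋ = 9 → j.
Extended square: lon ⌊0.05235/0.00833333⌋ = 6; lat ⌊0.01802/0.00416667⌋ = 4.

JC90ij64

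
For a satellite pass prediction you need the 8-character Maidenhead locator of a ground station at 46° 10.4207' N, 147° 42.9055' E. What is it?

Shift to the Maidenhead origin (180°W, 90°S): lon 327.71509, lat 136.17368.
Field: 327.71509/20 → 16 → Q, 136.17368/10 → 13 → N; chars QN.
Square: 7.71509/2 → 3, 6.17368/1 → 6; chars 36.
Subsquare: 1.71509/0.0833333 → 20 → u, 0.17368/0.0416667 → 4 → e; chars ue.
Extended square: 0.04843/0.00833333 → 5, 0.00701/0.00416667 → 1; chars 51.

QN36ue51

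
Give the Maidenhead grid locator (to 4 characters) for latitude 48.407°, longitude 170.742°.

RN58

Shift to the Maidenhead origin (180°W, 90°S): lon 350.74, lat 138.41.
Field: 350.74/20 → 17 → R, 138.41/10 → 13 → N; chars RN.
Square: 10.74/2 → 5, 8.41/1 → 8; chars 58.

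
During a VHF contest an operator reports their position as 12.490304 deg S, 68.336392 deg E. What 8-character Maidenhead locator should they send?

MH47em02

Offset from 180°W / 90°S: lon 248.33639°, lat 77.50970°.
Field: lon ⌊248.33639/20⌋ = 12 → M; lat ⌊77.50970/10⌋ = 7 → H.
Square: lon ⌊8.33639/2⌋ = 4; lat ⌊7.50970/1⌋ = 7.
Subsquare: lon ⌊0.33639/0.0833333⌋ = 4 → e; lat ⌊0.50970/0.0416667⌋ = 12 → m.
Extended square: lon ⌊0.00306/0.00833333⌋ = 0; lat ⌊0.00970/0.00416667⌋ = 2.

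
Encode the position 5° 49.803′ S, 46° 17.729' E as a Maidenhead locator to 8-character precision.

LI34de50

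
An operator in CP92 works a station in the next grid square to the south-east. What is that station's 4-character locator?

Longitude square 9; +1 → 10, wraps to 0, carry into field.
Longitude field C = 2; +1 → 3 = D.
Latitude square 2; −1 → 1.

DP01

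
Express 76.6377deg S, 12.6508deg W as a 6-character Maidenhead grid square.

IB33qi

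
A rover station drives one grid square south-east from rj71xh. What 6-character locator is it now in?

Longitude subsquare x = 23; +1 → 24, wraps to 0 = a, carry into square.
Longitude square 7; +1 → 8.
Latitude subsquare h = 7; −1 → 6 = g.

RJ81ag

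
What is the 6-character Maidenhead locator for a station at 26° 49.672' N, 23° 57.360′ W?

HL86at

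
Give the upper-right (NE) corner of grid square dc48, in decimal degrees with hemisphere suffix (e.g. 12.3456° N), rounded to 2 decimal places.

61.00° S, 110.00° W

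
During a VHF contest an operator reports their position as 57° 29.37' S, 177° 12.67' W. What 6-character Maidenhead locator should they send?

AD12jm

Offset from 180°W / 90°S: lon 2.7888°, lat 32.5105°.
Field: lon ⌊2.7888/20⌋ = 0 → A; lat ⌊32.5105/10⌋ = 3 → D.
Square: lon ⌊2.7888/2⌋ = 1; lat ⌊2.5105/1⌋ = 2.
Subsquare: lon ⌊0.7888/0.0833333⌋ = 9 → j; lat ⌊0.5105/0.0416667⌋ = 12 → m.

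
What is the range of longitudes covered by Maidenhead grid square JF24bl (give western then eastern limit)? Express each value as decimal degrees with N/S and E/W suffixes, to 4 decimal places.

4.0833° E, 4.1667° E

Field J=9, F=5: +9·20° lon, +5·10° lat → SW at lon 0°, lat -40°.
Square 2, 4: +2·2° lon, +4·1° lat → SW at lon 4°, lat -36°.
Subsquare b=1, l=11: +1·0.0833333° lon, +11·0.0416667° lat → SW at lon 4.08333°, lat -35.5417°.
Cell spans 0.0833333° lon × 0.0416667° lat.
west 4.0833° E, east 4.1667° E.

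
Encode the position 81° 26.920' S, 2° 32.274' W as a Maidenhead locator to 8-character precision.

Add 180° to longitude and 90° to latitude: 177.46210, 8.55133.
Field: lon ⌊177.46210/20⌋ = 8 → I; lat ⌊8.55133/10⌋ = 0 → A.
Square: lon ⌊17.46210/2⌋ = 8; lat ⌊8.55133/1⌋ = 8.
Subsquare: lon ⌊1.46210/0.0833333⌋ = 17 → r; lat ⌊0.55133/0.0416667⌋ = 13 → n.
Extended square: lon ⌊0.04543/0.00833333⌋ = 5; lat ⌊0.00967/0.00416667⌋ = 2.

IA88rn52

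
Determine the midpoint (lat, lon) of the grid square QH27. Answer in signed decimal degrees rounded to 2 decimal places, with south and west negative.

-12.50, 145.00

Field Q=16, H=7: +16·20° lon, +7·10° lat → SW at lon 140°, lat -20°.
Square 2, 7: +2·2° lon, +7·1° lat → SW at lon 144°, lat -13°.
Cell spans 2° lon × 1° lat. Centre is SW corner plus half of each.
latitude -12.50, longitude 145.00.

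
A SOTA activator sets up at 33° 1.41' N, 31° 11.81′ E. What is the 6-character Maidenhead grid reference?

KM53oa

Shift to the Maidenhead origin (180°W, 90°S): lon 211.1968, lat 123.0235.
Field: lon ⌊211.1968/20⌋ = 10 → K; lat ⌊123.0235/10⌋ = 12 → M.
Square: lon ⌊11.1968/2⌋ = 5; lat ⌊3.0235/1⌋ = 3.
Subsquare: lon ⌊1.1968/0.0833333⌋ = 14 → o; lat ⌊0.0235/0.0416667⌋ = 0 → a.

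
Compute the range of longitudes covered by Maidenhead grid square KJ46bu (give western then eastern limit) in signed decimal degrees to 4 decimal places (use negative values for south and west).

Field K=10, J=9: +10·20° lon, +9·10° lat → SW at lon 20°, lat 0°.
Square 4, 6: +4·2° lon, +6·1° lat → SW at lon 28°, lat 6°.
Subsquare b=1, u=20: +1·0.0833333° lon, +20·0.0416667° lat → SW at lon 28.0833°, lat 6.83333°.
Cell spans 0.0833333° lon × 0.0416667° lat.
west 28.0833, east 28.1667.

28.0833, 28.1667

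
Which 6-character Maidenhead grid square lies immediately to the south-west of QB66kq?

QB66jp

Longitude subsquare k = 10; −1 → 9 = j.
Latitude subsquare q = 16; −1 → 15 = p.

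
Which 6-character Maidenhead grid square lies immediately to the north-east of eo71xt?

EO81au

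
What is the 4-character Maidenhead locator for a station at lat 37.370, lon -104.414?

DM77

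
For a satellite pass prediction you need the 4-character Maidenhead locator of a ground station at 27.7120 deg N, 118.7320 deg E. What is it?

OL97

Shift to the Maidenhead origin (180°W, 90°S): lon 298.73, lat 117.71.
Field: lon ⌊298.73/20⌋ = 14 → O; lat ⌊117.71/10⌋ = 11 → L.
Square: lon ⌊18.73/2⌋ = 9; lat ⌊7.71/1⌋ = 7.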